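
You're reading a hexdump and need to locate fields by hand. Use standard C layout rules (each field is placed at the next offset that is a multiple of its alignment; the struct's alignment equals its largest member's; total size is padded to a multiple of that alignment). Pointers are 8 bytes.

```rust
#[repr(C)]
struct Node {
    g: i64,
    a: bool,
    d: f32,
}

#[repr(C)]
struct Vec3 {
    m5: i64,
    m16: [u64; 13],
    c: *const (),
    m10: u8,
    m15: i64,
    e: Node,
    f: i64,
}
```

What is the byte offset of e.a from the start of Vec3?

144

Node: g at 0 (size 8, align 8) → ends 8; a at 8 (size 1, align 1) → ends 9; pad 3 to align 4 for d; d at 12 (size 4, align 4) → ends 16; total 16 bytes, alignment 8
m5 at 0 (size 8, align 8) → ends 8
m16 at 8 (size 104, align 8) → ends 112
c at 112 (size 8, align 8) → ends 120
m10 at 120 (size 1, align 1) → ends 121
pad 7 to align 8 for m15
m15 at 128 (size 8, align 8) → ends 136
e at 136 (size 16, align 8) → ends 152
within Node: a at 8
136 + 8 = 144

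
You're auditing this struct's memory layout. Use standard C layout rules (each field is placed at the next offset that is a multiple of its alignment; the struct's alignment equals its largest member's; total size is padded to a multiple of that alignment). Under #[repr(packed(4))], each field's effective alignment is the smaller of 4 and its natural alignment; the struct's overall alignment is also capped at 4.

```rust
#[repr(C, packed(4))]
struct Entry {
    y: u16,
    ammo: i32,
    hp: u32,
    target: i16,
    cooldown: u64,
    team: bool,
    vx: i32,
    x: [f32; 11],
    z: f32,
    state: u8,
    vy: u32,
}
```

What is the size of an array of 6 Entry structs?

0..2  y  (2B, 2-aligned)
2..4  -- padding (2B)
4..8  ammo  (4B, 4-aligned)
8..12  hp  (4B, 4-aligned)
12..14  target  (2B, 2-aligned)
14..16  -- padding (2B)
16..24  cooldown  (8B, 4-aligned)
24..25  team  (1B, 1-aligned)
25..28  -- padding (3B)
28..32  vx  (4B, 4-aligned)
32..76  x  (44B, 4-aligned)
76..80  z  (4B, 4-aligned)
80..81  state  (1B, 1-aligned)
81..84  -- padding (3B)
84..88  vy  (4B, 4-aligned)
sizeof = 88, alignof = 4
array of 6: 6 × 88 = 528

528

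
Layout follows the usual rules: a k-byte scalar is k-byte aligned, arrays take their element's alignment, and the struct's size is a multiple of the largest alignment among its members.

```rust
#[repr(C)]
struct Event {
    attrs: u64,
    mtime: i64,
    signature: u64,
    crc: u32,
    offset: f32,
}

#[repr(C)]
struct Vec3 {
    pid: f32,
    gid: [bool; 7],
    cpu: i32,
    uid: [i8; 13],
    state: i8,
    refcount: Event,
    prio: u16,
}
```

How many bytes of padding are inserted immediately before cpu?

1

Event: @0: attrs [8B, align 8] → 8; @8: mtime [8B, align 8] → 16; @16: signature [8B, align 8] → 24; @24: crc [4B, align 4] → 28; @28: offset [4B, align 4] → 32; size 32, align 8
@0: pid [4B, align 4] → 4
@4: gid [7B, align 1] → 11
+1 pad (align 4)
@12: cpu [4B, align 4] → 16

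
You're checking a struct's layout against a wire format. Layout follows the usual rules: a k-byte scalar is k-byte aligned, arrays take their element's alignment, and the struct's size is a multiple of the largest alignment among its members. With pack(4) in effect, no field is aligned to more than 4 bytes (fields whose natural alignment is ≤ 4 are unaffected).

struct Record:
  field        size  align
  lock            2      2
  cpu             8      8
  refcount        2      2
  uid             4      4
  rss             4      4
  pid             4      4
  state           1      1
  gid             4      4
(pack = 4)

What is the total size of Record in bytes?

36 bytes

@0: lock [2B, align 2] → 2
+2 pad (align 4)
@4: cpu [8B, align 4] → 12
@12: refcount [2B, align 2] → 14
+2 pad (align 4)
@16: uid [4B, align 4] → 20
@20: rss [4B, align 4] → 24
@24: pid [4B, align 4] → 28
@28: state [1B, align 1] → 29
+3 pad (align 4)
@32: gid [4B, align 4] → 36
size 36, align 4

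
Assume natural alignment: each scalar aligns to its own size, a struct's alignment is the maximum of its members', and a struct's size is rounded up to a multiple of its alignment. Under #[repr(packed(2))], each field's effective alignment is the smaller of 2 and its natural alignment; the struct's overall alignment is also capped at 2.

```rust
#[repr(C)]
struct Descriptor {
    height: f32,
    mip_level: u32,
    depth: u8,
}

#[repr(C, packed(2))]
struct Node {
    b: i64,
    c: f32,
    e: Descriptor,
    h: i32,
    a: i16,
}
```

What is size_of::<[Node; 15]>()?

Descriptor: height at 0 (size 4, align 4) → ends 4; mip_level at 4 (size 4, align 4) → ends 8; depth at 8 (size 1, align 1) → ends 9; tail pad 3 to reach multiple of 4; total 12 bytes, alignment 4
b at 0 (size 8, align 2) → ends 8
c at 8 (size 4, align 2) → ends 12
e at 12 (size 12, align 2) → ends 24
h at 24 (size 4, align 2) → ends 28
a at 28 (size 2, align 2) → ends 30
total 30 bytes, alignment 2
array of 15: 15 × 30 = 450

450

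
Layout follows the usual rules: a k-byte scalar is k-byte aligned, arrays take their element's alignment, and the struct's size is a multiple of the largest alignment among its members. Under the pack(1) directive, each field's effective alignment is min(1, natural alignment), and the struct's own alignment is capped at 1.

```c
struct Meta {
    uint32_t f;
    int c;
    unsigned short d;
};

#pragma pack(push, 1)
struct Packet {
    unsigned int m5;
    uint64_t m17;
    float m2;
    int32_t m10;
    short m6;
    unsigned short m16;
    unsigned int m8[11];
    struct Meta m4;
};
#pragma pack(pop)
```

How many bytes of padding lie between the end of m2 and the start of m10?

Meta: 0..4  f  (4B, 4-aligned); 4..8  c  (4B, 4-aligned); 8..10  d  (2B, 2-aligned); 10..12  -- tail padding (2B); sizeof = 12, alignof = 4
0..4  m5  (4B, 1-aligned)
4..12  m17  (8B, 1-aligned)
12..16  m2  (4B, 1-aligned)
16..20  m10  (4B, 1-aligned)

0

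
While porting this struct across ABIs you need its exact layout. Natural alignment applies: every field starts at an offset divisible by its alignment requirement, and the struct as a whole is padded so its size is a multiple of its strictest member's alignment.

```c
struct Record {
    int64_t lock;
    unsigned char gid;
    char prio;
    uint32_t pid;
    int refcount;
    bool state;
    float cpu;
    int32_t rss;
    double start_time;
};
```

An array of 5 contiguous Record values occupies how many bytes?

200

lock at 0 (size 8, align 8) → ends 8
gid at 8 (size 1, align 1) → ends 9
prio at 9 (size 1, align 1) → ends 10
pad 2 to align 4 for pid
pid at 12 (size 4, align 4) → ends 16
refcount at 16 (size 4, align 4) → ends 20
state at 20 (size 1, align 1) → ends 21
pad 3 to align 4 for cpu
cpu at 24 (size 4, align 4) → ends 28
rss at 28 (size 4, align 4) → ends 32
start_time at 32 (size 8, align 8) → ends 40
total 40 bytes, alignment 8
array of 5: 5 × 40 = 200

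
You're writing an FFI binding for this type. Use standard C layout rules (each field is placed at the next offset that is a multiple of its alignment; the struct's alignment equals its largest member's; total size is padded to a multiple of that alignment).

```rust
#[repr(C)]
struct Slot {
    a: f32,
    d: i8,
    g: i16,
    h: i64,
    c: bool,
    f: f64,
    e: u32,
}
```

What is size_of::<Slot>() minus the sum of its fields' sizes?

0..4  a  (4B, 4-aligned)
4..5  d  (1B, 1-aligned)
5..6  -- padding (1B)
6..8  g  (2B, 2-aligned)
8..16  h  (8B, 8-aligned)
16..17  c  (1B, 1-aligned)
17..24  -- padding (7B)
24..32  f  (8B, 8-aligned)
32..36  e  (4B, 4-aligned)
36..40  -- tail padding (4B)
sizeof = 40, alignof = 8
data bytes 28, size 40 → padding 12

12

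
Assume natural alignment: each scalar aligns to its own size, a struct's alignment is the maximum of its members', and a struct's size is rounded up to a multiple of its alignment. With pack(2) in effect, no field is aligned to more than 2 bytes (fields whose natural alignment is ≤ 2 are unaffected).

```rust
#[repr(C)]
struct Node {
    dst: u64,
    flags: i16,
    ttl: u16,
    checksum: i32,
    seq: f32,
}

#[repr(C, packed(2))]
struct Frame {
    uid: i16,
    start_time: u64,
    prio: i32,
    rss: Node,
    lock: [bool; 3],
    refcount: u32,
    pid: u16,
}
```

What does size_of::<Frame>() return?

48

Node: dst at 0 (size 8, align 8) → ends 8; flags at 8 (size 2, align 2) → ends 10; ttl at 10 (size 2, align 2) → ends 12; checksum at 12 (size 4, align 4) → ends 16; seq at 16 (size 4, align 4) → ends 20; tail pad 4 to reach multiple of 8; total 24 bytes, alignment 8
uid at 0 (size 2, align 2) → ends 2
start_time at 2 (size 8, align 2) → ends 10
prio at 10 (size 4, align 2) → ends 14
rss at 14 (size 24, align 2) → ends 38
lock at 38 (size 3, align 1) → ends 41
pad 1 to align 2 for refcount
refcount at 42 (size 4, align 2) → ends 46
pid at 46 (size 2, align 2) → ends 48
total 48 bytes, alignment 2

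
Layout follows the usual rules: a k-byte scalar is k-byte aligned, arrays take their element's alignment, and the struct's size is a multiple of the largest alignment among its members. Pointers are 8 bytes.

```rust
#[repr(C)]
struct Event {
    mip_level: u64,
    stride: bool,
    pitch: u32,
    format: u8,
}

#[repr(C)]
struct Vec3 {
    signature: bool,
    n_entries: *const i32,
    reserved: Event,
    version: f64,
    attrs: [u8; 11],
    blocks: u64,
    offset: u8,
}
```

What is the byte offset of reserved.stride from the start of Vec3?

Event: @0: mip_level [8B, align 8] → 8; @8: stride [1B, align 1] → 9; +3 pad (align 4); @12: pitch [4B, align 4] → 16; @16: format [1B, align 1] → 17; +7 tail pad (align 8); size 24, align 8
@0: signature [1B, align 1] → 1
+7 pad (align 8)
@8: n_entries [8B, align 8] → 16
@16: reserved [24B, align 8] → 40
within Event: stride at 8
16 + 8 = 24

24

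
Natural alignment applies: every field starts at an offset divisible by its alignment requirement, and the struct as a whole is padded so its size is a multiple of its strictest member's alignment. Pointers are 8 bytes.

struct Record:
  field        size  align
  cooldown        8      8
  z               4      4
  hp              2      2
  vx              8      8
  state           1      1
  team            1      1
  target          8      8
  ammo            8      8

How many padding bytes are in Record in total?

cooldown at 0 (size 8, align 8) → ends 8
z at 8 (size 4, align 4) → ends 12
hp at 12 (size 2, align 2) → ends 14
pad 2 to align 8 for vx
vx at 16 (size 8, align 8) → ends 24
state at 24 (size 1, align 1) → ends 25
team at 25 (size 1, align 1) → ends 26
pad 6 to align 8 for target
target at 32 (size 8, align 8) → ends 40
ammo at 40 (size 8, align 8) → ends 48
total 48 bytes, alignment 8
data bytes 40, size 48 → padding 8

8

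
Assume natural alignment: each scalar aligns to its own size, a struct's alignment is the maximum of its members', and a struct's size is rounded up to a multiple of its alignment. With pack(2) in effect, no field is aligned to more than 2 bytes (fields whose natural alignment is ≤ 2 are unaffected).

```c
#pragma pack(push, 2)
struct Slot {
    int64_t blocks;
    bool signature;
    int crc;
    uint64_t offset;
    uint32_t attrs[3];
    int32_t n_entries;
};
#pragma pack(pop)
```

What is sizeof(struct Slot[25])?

blocks at 0 (size 8, align 2) → ends 8
signature at 8 (size 1, align 1) → ends 9
pad 1 to align 2 for crc
crc at 10 (size 4, align 2) → ends 14
offset at 14 (size 8, align 2) → ends 22
attrs at 22 (size 12, align 2) → ends 34
n_entries at 34 (size 4, align 2) → ends 38
total 38 bytes, alignment 2
array of 25: 25 × 38 = 950

950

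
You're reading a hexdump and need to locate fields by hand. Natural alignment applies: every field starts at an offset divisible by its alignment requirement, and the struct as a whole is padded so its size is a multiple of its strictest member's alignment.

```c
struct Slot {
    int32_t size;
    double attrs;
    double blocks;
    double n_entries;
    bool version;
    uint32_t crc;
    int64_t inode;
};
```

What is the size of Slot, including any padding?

48 bytes

size at 0 (size 4, align 4) → ends 4
pad 4 to align 8 for attrs
attrs at 8 (size 8, align 8) → ends 16
blocks at 16 (size 8, align 8) → ends 24
n_entries at 24 (size 8, align 8) → ends 32
version at 32 (size 1, align 1) → ends 33
pad 3 to align 4 for crc
crc at 36 (size 4, align 4) → ends 40
inode at 40 (size 8, align 8) → ends 48
total 48 bytes, alignment 8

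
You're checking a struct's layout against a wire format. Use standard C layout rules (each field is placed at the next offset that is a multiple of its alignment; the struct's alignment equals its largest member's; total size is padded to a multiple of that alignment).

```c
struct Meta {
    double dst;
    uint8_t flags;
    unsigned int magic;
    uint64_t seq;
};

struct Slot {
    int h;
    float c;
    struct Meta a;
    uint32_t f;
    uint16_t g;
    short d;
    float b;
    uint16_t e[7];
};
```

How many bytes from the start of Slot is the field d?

Meta: 0..8  dst  (8B, 8-aligned); 8..9  flags  (1B, 1-aligned); 9..12  -- padding (3B); 12..16  magic  (4B, 4-aligned); 16..24  seq  (8B, 8-aligned); sizeof = 24, alignof = 8
0..4  h  (4B, 4-aligned)
4..8  c  (4B, 4-aligned)
8..32  a  (24B, 8-aligned)
32..36  f  (4B, 4-aligned)
36..38  g  (2B, 2-aligned)
38..40  d  (2B, 2-aligned)

38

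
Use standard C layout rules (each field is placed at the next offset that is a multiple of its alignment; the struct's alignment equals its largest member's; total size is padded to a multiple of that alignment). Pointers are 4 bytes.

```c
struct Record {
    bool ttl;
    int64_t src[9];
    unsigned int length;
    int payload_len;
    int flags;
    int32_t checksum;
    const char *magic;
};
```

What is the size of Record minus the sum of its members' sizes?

11

0..1  ttl  (1B, 1-aligned)
1..8  -- padding (7B)
8..80  src  (72B, 8-aligned)
80..84  length  (4B, 4-aligned)
84..88  payload_len  (4B, 4-aligned)
88..92  flags  (4B, 4-aligned)
92..96  checksum  (4B, 4-aligned)
96..100  magic  (4B, 4-aligned)
100..104  -- tail padding (4B)
sizeof = 104, alignof = 8
data bytes 93, size 104 → padding 11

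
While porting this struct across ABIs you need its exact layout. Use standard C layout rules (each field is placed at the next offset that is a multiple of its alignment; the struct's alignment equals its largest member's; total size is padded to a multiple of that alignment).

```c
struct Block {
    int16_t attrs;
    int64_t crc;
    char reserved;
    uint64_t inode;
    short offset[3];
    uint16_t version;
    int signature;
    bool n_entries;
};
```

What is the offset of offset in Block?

32

attrs at 0 (size 2, align 2) → ends 2
pad 6 to align 8 for crc
crc at 8 (size 8, align 8) → ends 16
reserved at 16 (size 1, align 1) → ends 17
pad 7 to align 8 for inode
inode at 24 (size 8, align 8) → ends 32
offset at 32 (size 6, align 2) → ends 38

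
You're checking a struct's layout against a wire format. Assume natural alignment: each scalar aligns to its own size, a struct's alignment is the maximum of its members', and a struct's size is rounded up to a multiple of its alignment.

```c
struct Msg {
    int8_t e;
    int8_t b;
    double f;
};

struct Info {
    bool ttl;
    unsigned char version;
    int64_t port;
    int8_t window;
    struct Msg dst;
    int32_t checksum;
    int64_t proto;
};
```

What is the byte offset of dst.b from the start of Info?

25

Msg: e at 0 (size 1, align 1) → ends 1; b at 1 (size 1, align 1) → ends 2; pad 6 to align 8 for f; f at 8 (size 8, align 8) → ends 16; total 16 bytes, alignment 8
ttl at 0 (size 1, align 1) → ends 1
version at 1 (size 1, align 1) → ends 2
pad 6 to align 8 for port
port at 8 (size 8, align 8) → ends 16
window at 16 (size 1, align 1) → ends 17
pad 7 to align 8 for dst
dst at 24 (size 16, align 8) → ends 40
within Msg: b at 1
24 + 1 = 25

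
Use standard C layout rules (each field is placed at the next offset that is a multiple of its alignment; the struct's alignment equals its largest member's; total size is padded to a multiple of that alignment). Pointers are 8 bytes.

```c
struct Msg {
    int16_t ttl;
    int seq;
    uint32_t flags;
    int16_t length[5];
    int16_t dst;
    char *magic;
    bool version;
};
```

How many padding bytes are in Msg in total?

@0: ttl [2B, align 2] → 2
+2 pad (align 4)
@4: seq [4B, align 4] → 8
@8: flags [4B, align 4] → 12
@12: length [10B, align 2] → 22
@22: dst [2B, align 2] → 24
@24: magic [8B, align 8] → 32
@32: version [1B, align 1] → 33
+7 tail pad (align 8)
size 40, align 8
data bytes 31, size 40 → padding 9

9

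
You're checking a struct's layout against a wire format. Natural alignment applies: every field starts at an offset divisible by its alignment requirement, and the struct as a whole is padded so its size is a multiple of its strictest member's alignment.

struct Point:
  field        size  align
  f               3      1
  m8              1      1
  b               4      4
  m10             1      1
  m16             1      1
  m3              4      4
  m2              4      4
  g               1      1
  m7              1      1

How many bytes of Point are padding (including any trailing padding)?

0..3  f  (3B, 1-aligned)
3..4  m8  (1B, 1-aligned)
4..8  b  (4B, 4-aligned)
8..9  m10  (1B, 1-aligned)
9..10  m16  (1B, 1-aligned)
10..12  -- padding (2B)
12..16  m3  (4B, 4-aligned)
16..20  m2  (4B, 4-aligned)
20..21  g  (1B, 1-aligned)
21..22  m7  (1B, 1-aligned)
22..24  -- tail padding (2B)
sizeof = 24, alignof = 4
data bytes 20, size 24 → padding 4

4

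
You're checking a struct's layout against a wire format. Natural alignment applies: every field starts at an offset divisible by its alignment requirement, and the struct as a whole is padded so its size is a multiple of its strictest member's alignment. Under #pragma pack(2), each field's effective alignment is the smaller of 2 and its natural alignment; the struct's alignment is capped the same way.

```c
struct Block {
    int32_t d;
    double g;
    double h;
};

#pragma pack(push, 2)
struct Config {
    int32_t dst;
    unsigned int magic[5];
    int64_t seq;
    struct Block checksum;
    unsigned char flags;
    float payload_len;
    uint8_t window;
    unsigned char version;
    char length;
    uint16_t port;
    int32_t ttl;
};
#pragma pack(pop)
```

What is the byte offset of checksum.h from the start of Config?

Block: @0: d [4B, align 4] → 4; +4 pad (align 8); @8: g [8B, align 8] → 16; @16: h [8B, align 8] → 24; size 24, align 8
@0: dst [4B, align 2] → 4
@4: magic [20B, align 2] → 24
@24: seq [8B, align 2] → 32
@32: checksum [24B, align 2] → 56
within Block: h at 16
32 + 16 = 48

48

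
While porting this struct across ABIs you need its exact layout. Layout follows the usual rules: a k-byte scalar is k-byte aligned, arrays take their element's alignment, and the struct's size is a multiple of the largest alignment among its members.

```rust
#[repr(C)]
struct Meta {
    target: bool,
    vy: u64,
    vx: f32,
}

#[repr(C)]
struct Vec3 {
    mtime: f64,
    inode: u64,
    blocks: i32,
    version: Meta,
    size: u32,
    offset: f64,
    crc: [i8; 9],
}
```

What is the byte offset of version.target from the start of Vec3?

24

Meta: target at 0 (size 1, align 1) → ends 1; pad 7 to align 8 for vy; vy at 8 (size 8, align 8) → ends 16; vx at 16 (size 4, align 4) → ends 20; tail pad 4 to reach multiple of 8; total 24 bytes, alignment 8
mtime at 0 (size 8, align 8) → ends 8
inode at 8 (size 8, align 8) → ends 16
blocks at 16 (size 4, align 4) → ends 20
pad 4 to align 8 for version
version at 24 (size 24, align 8) → ends 48
within Meta: target at 0
24 + 0 = 24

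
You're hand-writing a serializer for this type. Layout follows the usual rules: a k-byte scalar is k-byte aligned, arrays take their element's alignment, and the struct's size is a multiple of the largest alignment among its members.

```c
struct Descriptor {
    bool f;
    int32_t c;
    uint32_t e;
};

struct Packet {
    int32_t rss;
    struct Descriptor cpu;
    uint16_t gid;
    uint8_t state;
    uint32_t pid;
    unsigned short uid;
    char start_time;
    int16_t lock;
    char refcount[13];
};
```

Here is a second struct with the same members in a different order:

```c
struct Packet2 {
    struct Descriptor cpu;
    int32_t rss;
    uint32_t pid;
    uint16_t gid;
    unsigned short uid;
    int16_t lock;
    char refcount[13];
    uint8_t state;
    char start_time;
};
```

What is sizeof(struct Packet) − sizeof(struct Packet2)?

0

Descriptor: @0: f [1B, align 1] → 1; +3 pad (align 4); @4: c [4B, align 4] → 8; @8: e [4B, align 4] → 12; size 12, align 4
@0: rss [4B, align 4] → 4
@4: cpu [12B, align 4] → 16
@16: gid [2B, align 2] → 18
@18: state [1B, align 1] → 19
+1 pad (align 4)
@20: pid [4B, align 4] → 24
@24: uid [2B, align 2] → 26
@26: start_time [1B, align 1] → 27
+1 pad (align 2)
@28: lock [2B, align 2] → 30
@30: refcount [13B, align 1] → 43
+1 tail pad (align 4)
size 44, align 4
— Packet2 —
@0: cpu [12B, align 4] → 12
@12: rss [4B, align 4] → 16
@16: pid [4B, align 4] → 20
@20: gid [2B, align 2] → 22
@22: uid [2B, align 2] → 24
@24: lock [2B, align 2] → 26
@26: refcount [13B, align 1] → 39
@39: state [1B, align 1] → 40
@40: start_time [1B, align 1] → 41
+3 tail pad (align 4)
size 44, align 4
44 − 44 = 0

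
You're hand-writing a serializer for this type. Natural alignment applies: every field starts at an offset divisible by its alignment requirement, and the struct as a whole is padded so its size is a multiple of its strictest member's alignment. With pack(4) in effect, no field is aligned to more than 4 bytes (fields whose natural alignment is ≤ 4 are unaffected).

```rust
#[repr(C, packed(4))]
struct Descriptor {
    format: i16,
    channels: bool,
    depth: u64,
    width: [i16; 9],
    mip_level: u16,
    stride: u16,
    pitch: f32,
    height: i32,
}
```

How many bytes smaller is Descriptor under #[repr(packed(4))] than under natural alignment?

4

natural layout:
  @0: format [2B, align 2] → 2
  @2: channels [1B, align 1] → 3
  +5 pad (align 8)
  @8: depth [8B, align 8] → 16
  @16: width [18B, align 2] → 34
  @34: mip_level [2B, align 2] → 36
  @36: stride [2B, align 2] → 38
  +2 pad (align 4)
  @40: pitch [4B, align 4] → 44
  @44: height [4B, align 4] → 48
  size 48, align 8
packed(4) layout:
  @0: format [2B, align 2] → 2
  @2: channels [1B, align 1] → 3
  +1 pad (align 4)
  @4: depth [8B, align 4] → 12
  @12: width [18B, align 2] → 30
  @30: mip_level [2B, align 2] → 32
  @32: stride [2B, align 2] → 34
  +2 pad (align 4)
  @36: pitch [4B, align 4] → 40
  @40: height [4B, align 4] → 44
  size 44, align 4
48 − 44 = 4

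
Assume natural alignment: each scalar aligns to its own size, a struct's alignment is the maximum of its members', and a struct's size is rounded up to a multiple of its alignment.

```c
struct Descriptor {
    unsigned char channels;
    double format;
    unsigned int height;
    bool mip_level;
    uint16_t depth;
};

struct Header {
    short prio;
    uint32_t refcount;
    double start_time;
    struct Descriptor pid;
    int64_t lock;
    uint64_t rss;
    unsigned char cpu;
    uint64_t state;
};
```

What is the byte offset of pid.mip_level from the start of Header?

Descriptor: channels at 0 (size 1, align 1) → ends 1; pad 7 to align 8 for format; format at 8 (size 8, align 8) → ends 16; height at 16 (size 4, align 4) → ends 20; mip_level at 20 (size 1, align 1) → ends 21; pad 1 to align 2 for depth; depth at 22 (size 2, align 2) → ends 24; total 24 bytes, alignment 8
prio at 0 (size 2, align 2) → ends 2
pad 2 to align 4 for refcount
refcount at 4 (size 4, align 4) → ends 8
start_time at 8 (size 8, align 8) → ends 16
pid at 16 (size 24, align 8) → ends 40
within Descriptor: mip_level at 20
16 + 20 = 36

36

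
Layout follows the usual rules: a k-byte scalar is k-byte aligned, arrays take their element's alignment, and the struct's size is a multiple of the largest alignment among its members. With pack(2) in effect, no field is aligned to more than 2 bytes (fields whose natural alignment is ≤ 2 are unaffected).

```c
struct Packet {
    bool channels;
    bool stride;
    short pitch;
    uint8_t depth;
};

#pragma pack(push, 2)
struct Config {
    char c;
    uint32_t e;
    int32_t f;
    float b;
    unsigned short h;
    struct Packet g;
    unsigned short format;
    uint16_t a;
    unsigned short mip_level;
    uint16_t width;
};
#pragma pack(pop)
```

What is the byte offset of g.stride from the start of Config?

17

Packet: @0: channels [1B, align 1] → 1; @1: stride [1B, align 1] → 2; @2: pitch [2B, align 2] → 4; @4: depth [1B, align 1] → 5; +1 tail pad (align 2); size 6, align 2
@0: c [1B, align 1] → 1
+1 pad (align 2)
@2: e [4B, align 2] → 6
@6: f [4B, align 2] → 10
@10: b [4B, align 2] → 14
@14: h [2B, align 2] → 16
@16: g [6B, align 2] → 22
within Packet: stride at 1
16 + 1 = 17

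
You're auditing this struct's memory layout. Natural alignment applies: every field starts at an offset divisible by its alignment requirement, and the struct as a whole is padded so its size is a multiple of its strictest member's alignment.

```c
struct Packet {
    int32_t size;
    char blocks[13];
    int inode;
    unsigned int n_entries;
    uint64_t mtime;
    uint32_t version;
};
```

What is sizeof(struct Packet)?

size at 0 (size 4, align 4) → ends 4
blocks at 4 (size 13, align 1) → ends 17
pad 3 to align 4 for inode
inode at 20 (size 4, align 4) → ends 24
n_entries at 24 (size 4, align 4) → ends 28
pad 4 to align 8 for mtime
mtime at 32 (size 8, align 8) → ends 40
version at 40 (size 4, align 4) → ends 44
tail pad 4 to reach multiple of 8
total 48 bytes, alignment 8

48 bytes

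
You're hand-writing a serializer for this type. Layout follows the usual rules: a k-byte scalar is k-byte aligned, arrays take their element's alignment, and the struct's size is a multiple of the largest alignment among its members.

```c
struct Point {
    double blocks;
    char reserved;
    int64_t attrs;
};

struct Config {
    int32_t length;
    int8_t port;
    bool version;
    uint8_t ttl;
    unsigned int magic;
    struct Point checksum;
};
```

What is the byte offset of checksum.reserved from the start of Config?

Point: blocks at 0 (size 8, align 8) → ends 8; reserved at 8 (size 1, align 1) → ends 9; pad 7 to align 8 for attrs; attrs at 16 (size 8, align 8) → ends 24; total 24 bytes, alignment 8
length at 0 (size 4, align 4) → ends 4
port at 4 (size 1, align 1) → ends 5
version at 5 (size 1, align 1) → ends 6
ttl at 6 (size 1, align 1) → ends 7
pad 1 to align 4 for magic
magic at 8 (size 4, align 4) → ends 12
pad 4 to align 8 for checksum
checksum at 16 (size 24, align 8) → ends 40
within Point: reserved at 8
16 + 8 = 24

24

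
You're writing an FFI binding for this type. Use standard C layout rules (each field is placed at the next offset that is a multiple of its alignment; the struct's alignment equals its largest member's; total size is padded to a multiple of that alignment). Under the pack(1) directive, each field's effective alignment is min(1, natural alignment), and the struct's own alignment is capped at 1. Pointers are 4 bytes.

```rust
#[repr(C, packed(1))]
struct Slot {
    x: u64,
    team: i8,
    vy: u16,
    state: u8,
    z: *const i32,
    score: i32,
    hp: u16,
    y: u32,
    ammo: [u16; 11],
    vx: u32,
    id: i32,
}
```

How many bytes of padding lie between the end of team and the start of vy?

0

x at 0 (size 8, align 1) → ends 8
team at 8 (size 1, align 1) → ends 9
vy at 9 (size 2, align 1) → ends 11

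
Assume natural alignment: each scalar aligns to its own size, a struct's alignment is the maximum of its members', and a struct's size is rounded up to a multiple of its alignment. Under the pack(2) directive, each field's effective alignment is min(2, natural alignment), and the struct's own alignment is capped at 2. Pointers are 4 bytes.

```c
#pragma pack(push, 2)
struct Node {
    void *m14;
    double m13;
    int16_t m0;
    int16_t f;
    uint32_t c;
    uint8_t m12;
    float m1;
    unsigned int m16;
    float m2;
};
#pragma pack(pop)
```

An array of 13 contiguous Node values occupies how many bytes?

442

0..4  m14  (4B, 2-aligned)
4..12  m13  (8B, 2-aligned)
12..14  m0  (2B, 2-aligned)
14..16  f  (2B, 2-aligned)
16..20  c  (4B, 2-aligned)
20..21  m12  (1B, 1-aligned)
21..22  -- padding (1B)
22..26  m1  (4B, 2-aligned)
26..30  m16  (4B, 2-aligned)
30..34  m2  (4B, 2-aligned)
sizeof = 34, alignof = 2
array of 13: 13 × 34 = 442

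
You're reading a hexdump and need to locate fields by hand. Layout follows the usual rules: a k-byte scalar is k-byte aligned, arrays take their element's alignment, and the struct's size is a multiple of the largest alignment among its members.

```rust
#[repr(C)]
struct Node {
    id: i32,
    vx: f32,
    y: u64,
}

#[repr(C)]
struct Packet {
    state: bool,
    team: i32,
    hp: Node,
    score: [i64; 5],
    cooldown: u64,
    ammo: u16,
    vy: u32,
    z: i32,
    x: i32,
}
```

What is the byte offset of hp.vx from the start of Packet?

Node: 0..4  id  (4B, 4-aligned); 4..8  vx  (4B, 4-aligned); 8..16  y  (8B, 8-aligned); sizeof = 16, alignof = 8
0..1  state  (1B, 1-aligned)
1..4  -- padding (3B)
4..8  team  (4B, 4-aligned)
8..24  hp  (16B, 8-aligned)
within Node: vx at 4
8 + 4 = 12

12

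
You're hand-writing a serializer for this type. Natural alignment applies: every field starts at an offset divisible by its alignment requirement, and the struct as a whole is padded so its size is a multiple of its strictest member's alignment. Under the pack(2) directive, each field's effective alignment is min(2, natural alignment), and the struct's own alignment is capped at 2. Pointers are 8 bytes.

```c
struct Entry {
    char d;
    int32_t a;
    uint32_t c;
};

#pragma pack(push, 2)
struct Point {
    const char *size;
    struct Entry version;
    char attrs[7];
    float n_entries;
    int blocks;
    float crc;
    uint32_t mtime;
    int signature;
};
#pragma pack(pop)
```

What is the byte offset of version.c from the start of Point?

16

Entry: 0..1  d  (1B, 1-aligned); 1..4  -- padding (3B); 4..8  a  (4B, 4-aligned); 8..12  c  (4B, 4-aligned); sizeof = 12, alignof = 4
0..8  size  (8B, 2-aligned)
8..20  version  (12B, 2-aligned)
within Entry: c at 8
8 + 8 = 16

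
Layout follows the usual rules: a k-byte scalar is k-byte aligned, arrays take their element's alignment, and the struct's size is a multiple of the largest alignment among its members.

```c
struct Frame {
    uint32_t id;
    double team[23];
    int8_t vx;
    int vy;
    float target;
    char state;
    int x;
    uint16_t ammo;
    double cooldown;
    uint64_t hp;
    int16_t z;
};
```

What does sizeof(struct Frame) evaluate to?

240 bytes

@0: id [4B, align 4] → 4
+4 pad (align 8)
@8: team [184B, align 8] → 192
@192: vx [1B, align 1] → 193
+3 pad (align 4)
@196: vy [4B, align 4] → 200
@200: target [4B, align 4] → 204
@204: state [1B, align 1] → 205
+3 pad (align 4)
@208: x [4B, align 4] → 212
@212: ammo [2B, align 2] → 214
+2 pad (align 8)
@216: cooldown [8B, align 8] → 224
@224: hp [8B, align 8] → 232
@232: z [2B, align 2] → 234
+6 tail pad (align 8)
size 240, align 8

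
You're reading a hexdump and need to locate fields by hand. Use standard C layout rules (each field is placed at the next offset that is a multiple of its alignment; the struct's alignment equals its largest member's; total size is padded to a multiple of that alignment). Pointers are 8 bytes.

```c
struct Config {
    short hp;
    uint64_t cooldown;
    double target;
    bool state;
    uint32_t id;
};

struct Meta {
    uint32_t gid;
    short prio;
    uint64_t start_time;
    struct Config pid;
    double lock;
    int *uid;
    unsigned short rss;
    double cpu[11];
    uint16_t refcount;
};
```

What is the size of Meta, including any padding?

Config: 0..2  hp  (2B, 2-aligned); 2..8  -- padding (6B); 8..16  cooldown  (8B, 8-aligned); 16..24  target  (8B, 8-aligned); 24..25  state  (1B, 1-aligned); 25..28  -- padding (3B); 28..32  id  (4B, 4-aligned); sizeof = 32, alignof = 8
0..4  gid  (4B, 4-aligned)
4..6  prio  (2B, 2-aligned)
6..8  -- padding (2B)
8..16  start_time  (8B, 8-aligned)
16..48  pid  (32B, 8-aligned)
48..56  lock  (8B, 8-aligned)
56..64  uid  (8B, 8-aligned)
64..66  rss  (2B, 2-aligned)
66..72  -- padding (6B)
72..160  cpu  (88B, 8-aligned)
160..162  refcount  (2B, 2-aligned)
162..168  -- tail padding (6B)
sizeof = 168, alignof = 8

168 bytes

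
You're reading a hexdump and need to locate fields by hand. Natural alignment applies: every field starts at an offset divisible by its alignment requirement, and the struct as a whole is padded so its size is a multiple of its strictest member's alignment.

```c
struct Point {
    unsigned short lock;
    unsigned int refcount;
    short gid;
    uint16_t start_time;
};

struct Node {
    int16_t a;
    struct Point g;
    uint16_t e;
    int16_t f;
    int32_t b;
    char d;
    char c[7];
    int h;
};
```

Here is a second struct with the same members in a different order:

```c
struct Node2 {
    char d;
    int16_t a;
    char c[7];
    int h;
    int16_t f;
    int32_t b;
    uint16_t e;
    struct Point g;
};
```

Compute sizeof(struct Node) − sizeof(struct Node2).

Point: 0..2  lock  (2B, 2-aligned); 2..4  -- padding (2B); 4..8  refcount  (4B, 4-aligned); 8..10  gid  (2B, 2-aligned); 10..12  start_time  (2B, 2-aligned); sizeof = 12, alignof = 4
0..2  a  (2B, 2-aligned)
2..4  -- padding (2B)
4..16  g  (12B, 4-aligned)
16..18  e  (2B, 2-aligned)
18..20  f  (2B, 2-aligned)
20..24  b  (4B, 4-aligned)
24..25  d  (1B, 1-aligned)
25..32  c  (7B, 1-aligned)
32..36  h  (4B, 4-aligned)
sizeof = 36, alignof = 4
— Node2 —
0..1  d  (1B, 1-aligned)
1..2  -- padding (1B)
2..4  a  (2B, 2-aligned)
4..11  c  (7B, 1-aligned)
11..12  -- padding (1B)
12..16  h  (4B, 4-aligned)
16..18  f  (2B, 2-aligned)
18..20  -- padding (2B)
20..24  b  (4B, 4-aligned)
24..26  e  (2B, 2-aligned)
26..28  -- padding (2B)
28..40  g  (12B, 4-aligned)
sizeof = 40, alignof = 4
36 − 40 = -4

-4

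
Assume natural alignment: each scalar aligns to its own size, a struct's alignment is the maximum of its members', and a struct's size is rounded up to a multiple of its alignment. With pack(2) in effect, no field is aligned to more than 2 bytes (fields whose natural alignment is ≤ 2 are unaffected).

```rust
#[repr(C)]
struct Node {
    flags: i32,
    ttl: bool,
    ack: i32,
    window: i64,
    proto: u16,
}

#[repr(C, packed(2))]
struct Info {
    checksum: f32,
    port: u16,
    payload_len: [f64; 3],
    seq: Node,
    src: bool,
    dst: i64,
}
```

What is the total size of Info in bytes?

72

Node: flags at 0 (size 4, align 4) → ends 4; ttl at 4 (size 1, align 1) → ends 5; pad 3 to align 4 for ack; ack at 8 (size 4, align 4) → ends 12; pad 4 to align 8 for window; window at 16 (size 8, align 8) → ends 24; proto at 24 (size 2, align 2) → ends 26; tail pad 6 to reach multiple of 8; total 32 bytes, alignment 8
checksum at 0 (size 4, align 2) → ends 4
port at 4 (size 2, align 2) → ends 6
payload_len at 6 (size 24, align 2) → ends 30
seq at 30 (size 32, align 2) → ends 62
src at 62 (size 1, align 1) → ends 63
pad 1 to align 2 for dst
dst at 64 (size 8, align 2) → ends 72
total 72 bytes, alignment 2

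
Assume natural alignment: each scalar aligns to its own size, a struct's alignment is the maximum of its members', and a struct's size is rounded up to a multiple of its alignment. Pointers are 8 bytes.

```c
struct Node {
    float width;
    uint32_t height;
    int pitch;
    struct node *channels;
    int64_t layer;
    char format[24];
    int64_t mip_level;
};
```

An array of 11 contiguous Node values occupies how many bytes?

0..4  width  (4B, 4-aligned)
4..8  height  (4B, 4-aligned)
8..12  pitch  (4B, 4-aligned)
12..16  -- padding (4B)
16..24  channels  (8B, 8-aligned)
24..32  layer  (8B, 8-aligned)
32..56  format  (24B, 1-aligned)
56..64  mip_level  (8B, 8-aligned)
sizeof = 64, alignof = 8
array of 11: 11 × 64 = 704

704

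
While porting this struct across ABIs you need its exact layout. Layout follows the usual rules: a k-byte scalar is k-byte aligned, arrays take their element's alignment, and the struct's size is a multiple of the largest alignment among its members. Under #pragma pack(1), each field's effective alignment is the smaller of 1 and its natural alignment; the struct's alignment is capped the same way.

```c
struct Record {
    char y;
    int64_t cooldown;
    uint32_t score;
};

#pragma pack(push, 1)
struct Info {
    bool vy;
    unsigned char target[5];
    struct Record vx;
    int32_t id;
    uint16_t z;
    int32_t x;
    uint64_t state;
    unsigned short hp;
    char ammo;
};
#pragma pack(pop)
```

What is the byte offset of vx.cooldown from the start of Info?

14

Record: @0: y [1B, align 1] → 1; +7 pad (align 8); @8: cooldown [8B, align 8] → 16; @16: score [4B, align 4] → 20; +4 tail pad (align 8); size 24, align 8
@0: vy [1B, align 1] → 1
@1: target [5B, align 1] → 6
@6: vx [24B, align 1] → 30
within Record: cooldown at 8
6 + 8 = 14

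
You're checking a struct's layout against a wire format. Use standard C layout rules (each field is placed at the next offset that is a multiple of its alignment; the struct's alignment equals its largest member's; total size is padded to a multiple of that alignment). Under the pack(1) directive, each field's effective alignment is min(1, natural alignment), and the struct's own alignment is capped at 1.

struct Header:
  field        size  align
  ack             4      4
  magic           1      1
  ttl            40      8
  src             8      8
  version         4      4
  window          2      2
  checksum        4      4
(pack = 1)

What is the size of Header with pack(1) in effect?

ack at 0 (size 4, align 1) → ends 4
magic at 4 (size 1, align 1) → ends 5
ttl at 5 (size 40, align 1) → ends 45
src at 45 (size 8, align 1) → ends 53
version at 53 (size 4, align 1) → ends 57
window at 57 (size 2, align 1) → ends 59
checksum at 59 (size 4, align 1) → ends 63
total 63 bytes, alignment 1

63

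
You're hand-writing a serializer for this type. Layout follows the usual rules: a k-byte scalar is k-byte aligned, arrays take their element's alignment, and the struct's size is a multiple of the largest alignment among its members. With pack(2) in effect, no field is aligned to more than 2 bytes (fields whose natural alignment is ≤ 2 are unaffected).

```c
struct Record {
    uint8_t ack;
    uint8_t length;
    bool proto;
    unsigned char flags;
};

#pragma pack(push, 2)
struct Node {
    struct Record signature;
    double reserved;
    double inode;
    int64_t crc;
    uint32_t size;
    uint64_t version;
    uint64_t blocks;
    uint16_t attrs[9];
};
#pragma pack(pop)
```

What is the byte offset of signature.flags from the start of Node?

Record: @0: ack [1B, align 1] → 1; @1: length [1B, align 1] → 2; @2: proto [1B, align 1] → 3; @3: flags [1B, align 1] → 4; size 4, align 1
@0: signature [4B, align 1] → 4
within Record: flags at 3
0 + 3 = 3

3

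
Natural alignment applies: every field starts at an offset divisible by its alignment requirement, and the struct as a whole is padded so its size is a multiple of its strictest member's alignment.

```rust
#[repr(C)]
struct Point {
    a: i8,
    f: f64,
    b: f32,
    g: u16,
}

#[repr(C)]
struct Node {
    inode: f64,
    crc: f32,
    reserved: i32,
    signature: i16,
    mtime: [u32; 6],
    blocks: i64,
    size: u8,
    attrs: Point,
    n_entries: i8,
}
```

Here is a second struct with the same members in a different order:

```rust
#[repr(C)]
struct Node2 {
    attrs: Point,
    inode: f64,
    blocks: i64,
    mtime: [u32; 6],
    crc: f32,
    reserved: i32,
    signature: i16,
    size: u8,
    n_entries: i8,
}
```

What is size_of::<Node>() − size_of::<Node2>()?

16

Point: @0: a [1B, align 1] → 1; +7 pad (align 8); @8: f [8B, align 8] → 16; @16: b [4B, align 4] → 20; @20: g [2B, align 2] → 22; +2 tail pad (align 8); size 24, align 8
@0: inode [8B, align 8] → 8
@8: crc [4B, align 4] → 12
@12: reserved [4B, align 4] → 16
@16: signature [2B, align 2] → 18
+2 pad (align 4)
@20: mtime [24B, align 4] → 44
+4 pad (align 8)
@48: blocks [8B, align 8] → 56
@56: size [1B, align 1] → 57
+7 pad (align 8)
@64: attrs [24B, align 8] → 88
@88: n_entries [1B, align 1] → 89
+7 tail pad (align 8)
size 96, align 8
— Node2 —
@0: attrs [24B, align 8] → 24
@24: inode [8B, align 8] → 32
@32: blocks [8B, align 8] → 40
@40: mtime [24B, align 4] → 64
@64: crc [4B, align 4] → 68
@68: reserved [4B, align 4] → 72
@72: signature [2B, align 2] → 74
@74: size [1B, align 1] → 75
@75: n_entries [1B, align 1] → 76
+4 tail pad (align 8)
size 80, align 8
96 − 80 = 16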